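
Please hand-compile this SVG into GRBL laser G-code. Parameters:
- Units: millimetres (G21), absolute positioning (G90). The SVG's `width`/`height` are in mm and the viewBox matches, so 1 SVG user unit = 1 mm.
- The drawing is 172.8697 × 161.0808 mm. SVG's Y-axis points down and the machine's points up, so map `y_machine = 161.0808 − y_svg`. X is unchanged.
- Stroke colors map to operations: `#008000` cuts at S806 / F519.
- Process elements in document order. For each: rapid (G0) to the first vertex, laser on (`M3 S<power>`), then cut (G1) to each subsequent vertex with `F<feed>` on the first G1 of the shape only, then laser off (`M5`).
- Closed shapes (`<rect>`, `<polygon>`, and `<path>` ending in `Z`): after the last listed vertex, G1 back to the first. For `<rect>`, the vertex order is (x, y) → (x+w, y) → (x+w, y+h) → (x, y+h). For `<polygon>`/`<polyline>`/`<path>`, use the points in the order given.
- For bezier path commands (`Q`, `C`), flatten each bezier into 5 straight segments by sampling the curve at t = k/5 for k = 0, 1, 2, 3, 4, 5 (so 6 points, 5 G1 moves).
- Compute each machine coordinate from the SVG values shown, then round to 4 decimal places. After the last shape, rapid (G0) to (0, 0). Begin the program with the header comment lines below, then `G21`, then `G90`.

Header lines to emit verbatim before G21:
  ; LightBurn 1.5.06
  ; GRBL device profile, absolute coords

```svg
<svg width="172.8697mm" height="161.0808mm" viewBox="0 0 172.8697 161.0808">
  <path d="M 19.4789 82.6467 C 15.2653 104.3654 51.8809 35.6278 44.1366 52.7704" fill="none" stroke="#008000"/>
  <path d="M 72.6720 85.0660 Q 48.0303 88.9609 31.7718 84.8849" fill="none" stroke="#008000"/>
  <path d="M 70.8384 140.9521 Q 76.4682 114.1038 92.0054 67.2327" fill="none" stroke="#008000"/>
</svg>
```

viewBox `0 0 172.8697 161.0808` with mm width/height → 1 unit = 1 mm. Flip: y_m = 161.0808 − y_svg.

**Shape 1** — `<path>` cubic bezier, stroke `#008000` → cut (S806, F519). Control points (SVG): P0=(19.4789,82.6467), P1=(15.2653,104.3654), P2=(51.8809,35.6278), P3=(44.1366,52.7704); sampled at t=k/5. Machine vertices: (19.4789,78.4341) → (21.1687,74.8469) → (28.5685,84.5051) → (37.5891,98.9446) → (44.1415,109.7010) → (44.1366,108.3104). Open path.

**Shape 2** — `<path>` quadratic bezier, stroke `#008000` → cut (S806, F519). Control points (SVG): P0=(72.6720,85.0660), P1=(48.0303,88.9609), P2=(31.7718,84.8849); sampled at t=k/5. Machine vertices: (72.6720,76.0148) → (63.1506,74.7757) → (54.3000,74.1742) → (46.1199,74.2104) → (38.6105,74.8843) → (31.7718,76.1959). Open path.

**Shape 3** — `<path>` quadratic bezier, stroke `#008000` → cut (S806, F519). Control points (SVG): P0=(70.8384,140.9521), P1=(76.4682,114.1038), P2=(92.0054,67.2327); sampled at t=k/5. Machine vertices: (70.8384,20.1287) → (73.4866,31.6689) → (76.9274,44.8110) → (81.1608,59.5549) → (86.1868,75.9006) → (92.0054,93.8481). Open path.

; LightBurn 1.5.06
; GRBL device profile, absolute coords
G21
G90
G0 X19.4789 Y78.4341
M3 S806
G1 X21.1687 Y74.8469 F519
G1 X28.5685 Y84.5051
G1 X37.5891 Y98.9446
G1 X44.1415 Y109.7010
G1 X44.1366 Y108.3104
M5
G0 X72.6720 Y76.0148
M3 S806
G1 X63.1506 Y74.7757 F519
G1 X54.3000 Y74.1742
G1 X46.1199 Y74.2104
G1 X38.6105 Y74.8843
G1 X31.7718 Y76.1959
M5
G0 X70.8384 Y20.1287
M3 S806
G1 X73.4866 Y31.6689 F519
G1 X76.9274 Y44.8110
G1 X81.1608 Y59.5549
G1 X86.1868 Y75.9006
G1 X92.0054 Y93.8481
M5
G0 X0.0000 Y0.0000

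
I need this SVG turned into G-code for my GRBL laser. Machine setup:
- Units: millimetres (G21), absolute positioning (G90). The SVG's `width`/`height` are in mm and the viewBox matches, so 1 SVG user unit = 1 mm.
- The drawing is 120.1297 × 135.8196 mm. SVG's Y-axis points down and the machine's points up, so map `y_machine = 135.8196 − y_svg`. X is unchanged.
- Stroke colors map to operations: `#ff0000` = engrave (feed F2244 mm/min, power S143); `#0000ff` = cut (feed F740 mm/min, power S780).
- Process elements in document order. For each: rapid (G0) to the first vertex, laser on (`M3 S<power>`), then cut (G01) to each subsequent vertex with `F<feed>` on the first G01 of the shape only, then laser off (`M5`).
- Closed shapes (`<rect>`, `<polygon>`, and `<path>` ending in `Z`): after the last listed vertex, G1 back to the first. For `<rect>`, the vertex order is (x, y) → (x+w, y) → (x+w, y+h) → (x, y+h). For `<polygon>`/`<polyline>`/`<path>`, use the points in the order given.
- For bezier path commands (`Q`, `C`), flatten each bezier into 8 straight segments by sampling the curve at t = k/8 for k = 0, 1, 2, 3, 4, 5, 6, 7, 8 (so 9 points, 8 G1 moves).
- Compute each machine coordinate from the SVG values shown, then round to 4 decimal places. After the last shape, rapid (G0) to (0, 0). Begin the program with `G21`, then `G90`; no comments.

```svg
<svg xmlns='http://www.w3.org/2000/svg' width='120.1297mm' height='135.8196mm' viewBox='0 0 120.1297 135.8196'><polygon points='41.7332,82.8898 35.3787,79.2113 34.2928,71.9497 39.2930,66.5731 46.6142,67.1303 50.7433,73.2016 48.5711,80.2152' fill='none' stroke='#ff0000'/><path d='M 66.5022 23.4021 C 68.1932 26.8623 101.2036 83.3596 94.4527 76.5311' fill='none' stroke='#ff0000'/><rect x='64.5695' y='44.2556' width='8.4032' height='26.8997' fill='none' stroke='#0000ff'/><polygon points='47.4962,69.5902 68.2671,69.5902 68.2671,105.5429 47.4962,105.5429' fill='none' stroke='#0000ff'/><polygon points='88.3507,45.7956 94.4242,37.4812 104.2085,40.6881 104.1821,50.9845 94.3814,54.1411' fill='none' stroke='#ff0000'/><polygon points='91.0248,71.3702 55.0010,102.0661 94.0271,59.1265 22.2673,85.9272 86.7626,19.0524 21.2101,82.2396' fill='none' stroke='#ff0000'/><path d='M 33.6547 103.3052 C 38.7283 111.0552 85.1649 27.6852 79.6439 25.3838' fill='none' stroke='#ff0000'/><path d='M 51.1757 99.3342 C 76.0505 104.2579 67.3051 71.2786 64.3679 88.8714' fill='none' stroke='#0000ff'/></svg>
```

Since the viewBox matches the mm dimensions, user units are millimetres directly. The only transform is the Y-flip y_m = 135.8196 − y_svg.

Shape 1 is a regular polygon drawn with `<polygon>`. Its stroke #ff0000 means engrave at S143, F2244. After flipping Y the toolpath is (41.7332,52.9298) → (35.3787,56.6083) → (34.2928,63.8699) → (39.2930,69.2465) → (46.6142,68.6893) → (50.7433,62.6180) → (48.5711,55.6044) → (41.7332,52.9298), returning to the start.

Shape 2 is a cubic bezier drawn with `<path>`. Its stroke #ff0000 means engrave at S143, F2244. After flipping Y the toolpath is (66.5022,112.4175) → (68.4656,108.8611) → (72.5322,101.6961) → (77.8691,92.2861) → (83.6432,81.9947) → (89.0216,72.1857) → (93.1713,64.2225) → (95.2593,59.4689) → (94.4527,59.2885).

Shape 3 is a rectangle drawn with `<rect>`. Its stroke #0000ff means cut at S780, F740. After flipping Y the toolpath is (64.5695,91.5640) → (72.9727,91.5640) → (72.9727,64.6643) → (64.5695,64.6643) → (64.5695,91.5640), returning to the start.

Shape 4 is a rectangle drawn with `<polygon>`. Its stroke #0000ff means cut at S780, F740. After flipping Y the toolpath is (47.4962,66.2294) → (68.2671,66.2294) → (68.2671,30.2767) → (47.4962,30.2767) → (47.4962,66.2294), returning to the start.

Shape 5 is a regular polygon drawn with `<polygon>`. Its stroke #ff0000 means engrave at S143, F2244. After flipping Y the toolpath is (88.3507,90.0240) → (94.4242,98.3384) → (104.2085,95.1315) → (104.1821,84.8351) → (94.3814,81.6785) → (88.3507,90.0240), returning to the start.

Shape 6 is a closed polygon drawn with `<polygon>`. Its stroke #ff0000 means engrave at S143, F2244. After flipping Y the toolpath is (91.0248,64.4494) → (55.0010,33.7535) → (94.0271,76.6931) → (22.2673,49.8924) → (86.7626,116.7672) → (21.2101,53.5800) → (91.0248,64.4494), returning to the start.

Shape 7 is a cubic bezier drawn with `<path>`. Its stroke #ff0000 means engrave at S143, F2244. After flipping Y the toolpath is (33.6547,32.5144) → (37.3139,33.5431) → (43.7573,41.0965) → (51.8913,53.1566) → (60.6223,67.7058) → (68.8566,82.7262) → (75.5007,96.1998) → (79.4610,106.1090) → (79.6439,110.4358).

Shape 8 is a cubic bezier drawn with `<path>`. Its stroke #0000ff means cut at S780, F740. After flipping Y the toolpath is (51.1757,36.4854) → (59.0048,36.2429) → (64.1441,38.5170) → (67.0556,42.2709) → (68.2013,46.4677) → (68.0434,50.0707) → (67.0438,52.0430) → (65.6646,51.3477) → (64.3679,46.9482).

G21
G90
G0 X41.7332 Y52.9298
M3 S143
G01 X35.3787 Y56.6083 F2244
G01 X34.2928 Y63.8699
G01 X39.2930 Y69.2465
G01 X46.6142 Y68.6893
G01 X50.7433 Y62.6180
G01 X48.5711 Y55.6044
G01 X41.7332 Y52.9298
M5
G0 X66.5022 Y112.4175
M3 S143
G01 X68.4656 Y108.8611 F2244
G01 X72.5322 Y101.6961
G01 X77.8691 Y92.2861
G01 X83.6432 Y81.9947
G01 X89.0216 Y72.1857
G01 X93.1713 Y64.2225
G01 X95.2593 Y59.4689
G01 X94.4527 Y59.2885
M5
G0 X64.5695 Y91.5640
M3 S780
G01 X72.9727 Y91.5640 F740
G01 X72.9727 Y64.6643
G01 X64.5695 Y64.6643
G01 X64.5695 Y91.5640
M5
G0 X47.4962 Y66.2294
M3 S780
G01 X68.2671 Y66.2294 F740
G01 X68.2671 Y30.2767
G01 X47.4962 Y30.2767
G01 X47.4962 Y66.2294
M5
G0 X88.3507 Y90.0240
M3 S143
G01 X94.4242 Y98.3384 F2244
G01 X104.2085 Y95.1315
G01 X104.1821 Y84.8351
G01 X94.3814 Y81.6785
G01 X88.3507 Y90.0240
M5
G0 X91.0248 Y64.4494
M3 S143
G01 X55.0010 Y33.7535 F2244
G01 X94.0271 Y76.6931
G01 X22.2673 Y49.8924
G01 X86.7626 Y116.7672
G01 X21.2101 Y53.5800
G01 X91.0248 Y64.4494
M5
G0 X33.6547 Y32.5144
M3 S143
G01 X37.3139 Y33.5431 F2244
G01 X43.7573 Y41.0965
G01 X51.8913 Y53.1566
G01 X60.6223 Y67.7058
G01 X68.8566 Y82.7262
G01 X75.5007 Y96.1998
G01 X79.4610 Y106.1090
G01 X79.6439 Y110.4358
M5
G0 X51.1757 Y36.4854
M3 S780
G01 X59.0048 Y36.2429 F740
G01 X64.1441 Y38.5170
G01 X67.0556 Y42.2709
G01 X68.2013 Y46.4677
G01 X68.0434 Y50.0707
G01 X67.0438 Y52.0430
G01 X65.6646 Y51.3477
G01 X64.3679 Y46.9482
M5
G0 X0.0000 Y0.0000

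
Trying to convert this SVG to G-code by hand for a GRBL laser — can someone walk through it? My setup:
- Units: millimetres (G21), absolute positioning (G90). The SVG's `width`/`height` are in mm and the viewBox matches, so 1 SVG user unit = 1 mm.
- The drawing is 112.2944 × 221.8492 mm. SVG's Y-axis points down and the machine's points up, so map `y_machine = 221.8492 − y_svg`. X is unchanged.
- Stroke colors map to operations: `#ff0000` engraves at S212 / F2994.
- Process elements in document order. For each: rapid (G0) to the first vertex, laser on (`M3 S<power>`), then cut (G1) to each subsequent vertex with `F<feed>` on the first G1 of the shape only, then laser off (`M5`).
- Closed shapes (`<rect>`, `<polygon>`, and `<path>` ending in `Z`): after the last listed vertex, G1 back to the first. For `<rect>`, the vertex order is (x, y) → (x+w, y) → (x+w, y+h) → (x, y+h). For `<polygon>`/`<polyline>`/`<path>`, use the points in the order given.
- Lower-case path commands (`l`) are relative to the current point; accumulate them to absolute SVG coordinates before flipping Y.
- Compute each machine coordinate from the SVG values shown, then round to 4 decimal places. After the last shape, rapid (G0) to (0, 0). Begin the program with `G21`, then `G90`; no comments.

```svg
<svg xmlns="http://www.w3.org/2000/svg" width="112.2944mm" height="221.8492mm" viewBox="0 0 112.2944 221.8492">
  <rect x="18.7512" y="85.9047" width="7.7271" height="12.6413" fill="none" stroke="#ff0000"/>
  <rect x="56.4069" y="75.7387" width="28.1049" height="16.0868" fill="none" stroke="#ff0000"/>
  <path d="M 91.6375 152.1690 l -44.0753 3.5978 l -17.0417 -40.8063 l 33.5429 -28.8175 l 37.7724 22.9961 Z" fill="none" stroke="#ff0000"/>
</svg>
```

G21
G90
G0 X18.7512 Y135.9445
M3 S212
G1 X26.4783 Y135.9445 F2994
G1 X26.4783 Y123.3032
G1 X18.7512 Y123.3032
G1 X18.7512 Y135.9445
M5
G0 X56.4069 Y146.1105
M3 S212
G1 X84.5118 Y146.1105 F2994
G1 X84.5118 Y130.0237
G1 X56.4069 Y130.0237
G1 X56.4069 Y146.1105
M5
G0 X91.6375 Y69.6802
M3 S212
G1 X47.5622 Y66.0824 F2994
G1 X30.5205 Y106.8887
G1 X64.0634 Y135.7062
G1 X101.8358 Y112.7101
G1 X91.6375 Y69.6802
M5
G0 X0.0000 Y0.0000

Since the viewBox matches the mm dimensions, user units are millimetres directly. The only transform is the Y-flip y_m = 221.8492 − y_svg.

Shape 1 is a rectangle drawn with `<rect>`. Its stroke #ff0000 means engrave at S212, F2994. After flipping Y the toolpath is (18.7512,135.9445) → (26.4783,135.9445) → (26.4783,123.3032) → (18.7512,123.3032) → (18.7512,135.9445), returning to the start.

Shape 2 is a rectangle drawn with `<rect>`. Its stroke #ff0000 means engrave at S212, F2994. After flipping Y the toolpath is (56.4069,146.1105) → (84.5118,146.1105) → (84.5118,130.0237) → (56.4069,130.0237) → (56.4069,146.1105), returning to the start.

Shape 3 is a regular polygon drawn with `<path>`. Its stroke #ff0000 means engrave at S212, F2994. After flipping Y the toolpath is (91.6375,69.6802) → (47.5622,66.0824) → (30.5205,106.8887) → (64.0634,135.7062) → (101.8358,112.7101) → (91.6375,69.6802), returning to the start.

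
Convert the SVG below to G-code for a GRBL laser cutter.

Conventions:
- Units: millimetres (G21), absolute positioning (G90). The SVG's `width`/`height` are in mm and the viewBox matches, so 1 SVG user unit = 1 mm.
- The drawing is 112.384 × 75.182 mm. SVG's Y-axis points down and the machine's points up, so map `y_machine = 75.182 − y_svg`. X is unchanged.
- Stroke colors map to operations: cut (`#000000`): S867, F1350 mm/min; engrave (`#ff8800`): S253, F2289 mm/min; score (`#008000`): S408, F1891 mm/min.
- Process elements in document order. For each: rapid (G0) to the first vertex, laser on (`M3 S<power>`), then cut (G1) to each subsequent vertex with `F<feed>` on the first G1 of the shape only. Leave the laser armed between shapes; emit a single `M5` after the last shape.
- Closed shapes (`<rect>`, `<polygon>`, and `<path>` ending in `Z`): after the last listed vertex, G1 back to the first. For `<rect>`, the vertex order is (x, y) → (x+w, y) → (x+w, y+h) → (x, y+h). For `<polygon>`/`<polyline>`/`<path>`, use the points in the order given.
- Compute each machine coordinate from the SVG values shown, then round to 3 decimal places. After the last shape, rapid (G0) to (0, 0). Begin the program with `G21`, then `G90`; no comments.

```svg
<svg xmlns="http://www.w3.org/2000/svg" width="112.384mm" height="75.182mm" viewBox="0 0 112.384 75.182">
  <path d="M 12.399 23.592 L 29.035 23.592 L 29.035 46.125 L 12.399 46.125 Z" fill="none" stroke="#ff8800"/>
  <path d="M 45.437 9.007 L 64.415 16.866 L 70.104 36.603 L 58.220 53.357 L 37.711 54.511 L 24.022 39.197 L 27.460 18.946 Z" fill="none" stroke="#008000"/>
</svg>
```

Since the viewBox matches the mm dimensions, user units are millimetres directly. The only transform is the Y-flip y_m = 75.182 − y_svg.

Shape 1 is a rectangle drawn with `<path>`. Its stroke #ff8800 means engrave at S253, F2289. After flipping Y the toolpath is (12.399,51.590) → (29.035,51.590) → (29.035,29.057) → (12.399,29.057) → (12.399,51.590), returning to the start.

Shape 2 is a regular polygon drawn with `<path>`. Its stroke #008000 means score at S408, F1891. After flipping Y the toolpath is (45.437,66.175) → (64.415,58.316) → (70.104,38.579) → (58.220,21.825) → (37.711,20.671) → (24.022,35.985) → (27.460,56.236) → (45.437,66.175), returning to the start.

G21
G90
G0 X12.399 Y51.590
M3 S253
G1 X29.035 Y51.590 F2289
G1 X29.035 Y29.057
G1 X12.399 Y29.057
G1 X12.399 Y51.590
G0 X45.437 Y66.175
M3 S408
G1 X64.415 Y58.316 F1891
G1 X70.104 Y38.579
G1 X58.220 Y21.825
G1 X37.711 Y20.671
G1 X24.022 Y35.985
G1 X27.460 Y56.236
G1 X45.437 Y66.175
M5
G0 X0.000 Y0.000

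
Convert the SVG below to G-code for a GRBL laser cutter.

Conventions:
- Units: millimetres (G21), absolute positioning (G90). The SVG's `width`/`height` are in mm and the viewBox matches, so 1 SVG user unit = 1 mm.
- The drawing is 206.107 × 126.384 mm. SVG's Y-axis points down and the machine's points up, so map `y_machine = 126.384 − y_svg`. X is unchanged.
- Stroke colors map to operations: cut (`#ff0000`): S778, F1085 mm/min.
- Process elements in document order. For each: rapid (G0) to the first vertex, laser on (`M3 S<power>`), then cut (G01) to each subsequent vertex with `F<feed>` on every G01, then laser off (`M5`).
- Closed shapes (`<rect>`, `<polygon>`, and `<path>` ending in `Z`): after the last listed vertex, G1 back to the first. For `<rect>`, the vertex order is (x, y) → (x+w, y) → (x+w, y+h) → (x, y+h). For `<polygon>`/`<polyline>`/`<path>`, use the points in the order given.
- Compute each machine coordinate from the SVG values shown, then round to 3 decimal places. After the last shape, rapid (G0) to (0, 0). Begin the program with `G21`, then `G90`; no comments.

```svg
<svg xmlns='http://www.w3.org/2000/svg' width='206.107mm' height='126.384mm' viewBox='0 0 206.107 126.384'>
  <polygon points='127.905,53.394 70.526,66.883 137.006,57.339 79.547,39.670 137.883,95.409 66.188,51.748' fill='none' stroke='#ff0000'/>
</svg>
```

G21
G90
G0 X127.905 Y72.990
M3 S778
G01 X70.526 Y59.501 F1085
G01 X137.006 Y69.045 F1085
G01 X79.547 Y86.714 F1085
G01 X137.883 Y30.975 F1085
G01 X66.188 Y74.636 F1085
G01 X127.905 Y72.990 F1085
M5
G0 X0.000 Y0.000

1 u = 1 mm; y_m = 126.384 − y.

[1] `<polygon>` closed polygon, #ff0000→cut S778 F1085: (127.905,72.990) → (70.526,59.501) → (137.006,69.045) → (79.547,86.714) → (137.883,30.975) → (66.188,74.636) → (127.905,72.990) (closed)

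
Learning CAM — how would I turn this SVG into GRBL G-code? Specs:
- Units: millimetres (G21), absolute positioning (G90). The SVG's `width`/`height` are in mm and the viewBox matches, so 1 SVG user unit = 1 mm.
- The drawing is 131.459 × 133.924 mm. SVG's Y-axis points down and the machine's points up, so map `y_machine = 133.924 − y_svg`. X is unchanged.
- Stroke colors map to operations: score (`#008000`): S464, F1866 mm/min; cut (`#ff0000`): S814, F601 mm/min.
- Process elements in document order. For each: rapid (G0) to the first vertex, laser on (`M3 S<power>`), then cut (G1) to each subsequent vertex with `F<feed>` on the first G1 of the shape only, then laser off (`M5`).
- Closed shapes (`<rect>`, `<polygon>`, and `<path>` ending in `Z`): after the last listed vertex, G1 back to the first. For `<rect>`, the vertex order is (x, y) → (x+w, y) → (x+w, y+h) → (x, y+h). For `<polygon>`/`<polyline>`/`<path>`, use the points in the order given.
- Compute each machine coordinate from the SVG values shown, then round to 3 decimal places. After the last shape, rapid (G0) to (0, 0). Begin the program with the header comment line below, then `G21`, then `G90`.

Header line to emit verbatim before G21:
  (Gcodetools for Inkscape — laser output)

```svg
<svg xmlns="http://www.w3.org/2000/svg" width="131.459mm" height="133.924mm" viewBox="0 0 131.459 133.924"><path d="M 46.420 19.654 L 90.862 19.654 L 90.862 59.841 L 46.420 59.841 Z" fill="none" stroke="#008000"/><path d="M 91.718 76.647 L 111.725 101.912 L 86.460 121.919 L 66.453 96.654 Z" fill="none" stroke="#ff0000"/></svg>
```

Since the viewBox matches the mm dimensions, user units are millimetres directly. The only transform is the Y-flip y_m = 133.924 − y_svg.

Shape 1 is a rectangle drawn with `<path>`. Its stroke #008000 means score at S464, F1866. After flipping Y the toolpath is (46.420,114.270) → (90.862,114.270) → (90.862,74.083) → (46.420,74.083) → (46.420,114.270), returning to the start.

Shape 2 is a regular polygon drawn with `<path>`. Its stroke #ff0000 means cut at S814, F601. After flipping Y the toolpath is (91.718,57.277) → (111.725,32.012) → (86.460,12.005) → (66.453,37.270) → (91.718,57.277), returning to the start.

(Gcodetools for Inkscape — laser output)
G21
G90
G0 X46.420 Y114.270
M3 S464
G1 X90.862 Y114.270 F1866
G1 X90.862 Y74.083
G1 X46.420 Y74.083
G1 X46.420 Y114.270
M5
G0 X91.718 Y57.277
M3 S814
G1 X111.725 Y32.012 F601
G1 X86.460 Y12.005
G1 X66.453 Y37.270
G1 X91.718 Y57.277
M5
G0 X0.000 Y0.000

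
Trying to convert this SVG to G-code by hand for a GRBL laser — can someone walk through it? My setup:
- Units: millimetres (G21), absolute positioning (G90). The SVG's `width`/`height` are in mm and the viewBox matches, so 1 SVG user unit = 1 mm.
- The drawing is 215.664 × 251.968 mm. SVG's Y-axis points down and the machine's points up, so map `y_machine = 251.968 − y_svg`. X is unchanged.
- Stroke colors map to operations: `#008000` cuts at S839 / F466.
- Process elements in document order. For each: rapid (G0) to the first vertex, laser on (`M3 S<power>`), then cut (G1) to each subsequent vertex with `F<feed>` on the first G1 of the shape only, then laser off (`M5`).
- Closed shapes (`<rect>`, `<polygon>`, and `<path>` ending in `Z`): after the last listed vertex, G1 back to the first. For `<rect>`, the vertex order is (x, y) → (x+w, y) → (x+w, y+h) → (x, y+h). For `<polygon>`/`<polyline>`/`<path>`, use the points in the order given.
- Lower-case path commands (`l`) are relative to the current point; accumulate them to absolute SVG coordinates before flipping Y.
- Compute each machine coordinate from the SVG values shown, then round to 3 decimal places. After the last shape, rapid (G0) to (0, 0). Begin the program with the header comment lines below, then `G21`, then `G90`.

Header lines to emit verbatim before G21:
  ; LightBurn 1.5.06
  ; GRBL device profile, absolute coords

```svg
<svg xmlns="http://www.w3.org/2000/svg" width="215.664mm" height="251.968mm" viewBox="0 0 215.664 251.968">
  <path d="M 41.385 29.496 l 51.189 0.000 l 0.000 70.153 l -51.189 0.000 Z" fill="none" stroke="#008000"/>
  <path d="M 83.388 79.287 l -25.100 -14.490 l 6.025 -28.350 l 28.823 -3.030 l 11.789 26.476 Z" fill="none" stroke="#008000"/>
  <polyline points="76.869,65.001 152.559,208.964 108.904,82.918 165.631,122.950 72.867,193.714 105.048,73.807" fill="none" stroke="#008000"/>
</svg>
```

viewBox `0 0 215.664 251.968` with mm width/height → 1 unit = 1 mm. Flip: y_m = 251.968 − y_svg.

**Shape 1** — `<path>` rectangle, stroke `#008000` → cut (S839, F466). Machine vertices: (41.385,222.472) → (92.574,222.472) → (92.574,152.319) → (41.385,152.319) → (41.385,222.472). Closed: final G1 returns to the first vertex.

**Shape 2** — `<path>` regular polygon, stroke `#008000` → cut (S839, F466). Machine vertices: (83.388,172.681) → (58.288,187.171) → (64.313,215.521) → (93.136,218.551) → (104.925,192.075) → (83.388,172.681). Closed: final G1 returns to the first vertex.

**Shape 3** — `<polyline>` open polyline, stroke `#008000` → cut (S839, F466). Machine vertices: (76.869,186.967) → (152.559,43.004) → (108.904,169.050) → (165.631,129.018) → (72.867,58.254) → (105.048,178.161). Open path.

; LightBurn 1.5.06
; GRBL device profile, absolute coords
G21
G90
G0 X41.385 Y222.472
M3 S839
G1 X92.574 Y222.472 F466
G1 X92.574 Y152.319
G1 X41.385 Y152.319
G1 X41.385 Y222.472
M5
G0 X83.388 Y172.681
M3 S839
G1 X58.288 Y187.171 F466
G1 X64.313 Y215.521
G1 X93.136 Y218.551
G1 X104.925 Y192.075
G1 X83.388 Y172.681
M5
G0 X76.869 Y186.967
M3 S839
G1 X152.559 Y43.004 F466
G1 X108.904 Y169.050
G1 X165.631 Y129.018
G1 X72.867 Y58.254
G1 X105.048 Y178.161
M5
G0 X0.000 Y0.000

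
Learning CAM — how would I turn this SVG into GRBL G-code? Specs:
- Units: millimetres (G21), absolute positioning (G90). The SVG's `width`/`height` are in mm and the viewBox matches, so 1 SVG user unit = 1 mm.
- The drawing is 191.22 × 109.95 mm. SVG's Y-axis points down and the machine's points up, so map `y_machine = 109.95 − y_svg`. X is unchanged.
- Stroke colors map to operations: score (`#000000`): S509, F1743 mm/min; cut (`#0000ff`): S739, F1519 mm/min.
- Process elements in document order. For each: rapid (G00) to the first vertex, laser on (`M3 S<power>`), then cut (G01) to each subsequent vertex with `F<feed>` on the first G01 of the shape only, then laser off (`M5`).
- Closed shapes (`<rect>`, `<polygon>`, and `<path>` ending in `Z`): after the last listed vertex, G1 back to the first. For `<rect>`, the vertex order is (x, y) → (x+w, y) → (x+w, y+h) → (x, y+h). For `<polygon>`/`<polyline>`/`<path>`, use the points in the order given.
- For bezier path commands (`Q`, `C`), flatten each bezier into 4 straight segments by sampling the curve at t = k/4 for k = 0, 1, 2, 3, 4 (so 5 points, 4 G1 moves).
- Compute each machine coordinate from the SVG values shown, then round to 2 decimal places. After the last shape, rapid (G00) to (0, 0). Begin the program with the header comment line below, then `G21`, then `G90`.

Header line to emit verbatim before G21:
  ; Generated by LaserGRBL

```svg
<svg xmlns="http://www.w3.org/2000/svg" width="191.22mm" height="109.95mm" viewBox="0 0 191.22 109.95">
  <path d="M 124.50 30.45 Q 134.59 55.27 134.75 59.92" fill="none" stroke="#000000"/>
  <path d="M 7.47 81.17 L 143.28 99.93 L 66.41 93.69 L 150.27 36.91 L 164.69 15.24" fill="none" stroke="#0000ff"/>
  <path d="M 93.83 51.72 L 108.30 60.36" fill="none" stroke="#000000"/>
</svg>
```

viewBox `0 0 191.22 109.95` with mm width/height → 1 unit = 1 mm. Flip: y_m = 109.95 − y_svg.

**Shape 1** — `<path>` quadratic bezier, stroke `#000000` → score (S509, F1743). Control points (SVG): P0=(124.50,30.45), P1=(134.59,55.27), P2=(134.75,59.92); sampled at t=k/4. Machine vertices: (124.50,79.50) → (128.92,68.35) → (132.11,59.72) → (134.05,53.62) → (134.75,50.03). Open path.

**Shape 2** — `<path>` open polyline, stroke `#0000ff` → cut (S739, F1519). Machine vertices: (7.47,28.78) → (143.28,10.02) → (66.41,16.26) → (150.27,73.04) → (164.69,94.71). Open path.

**Shape 3** — `<path>` line segment, stroke `#000000` → score (S509, F1743). Machine vertices: (93.83,58.23) → (108.30,49.59). Open path.

; Generated by LaserGRBL
G21
G90
G00 X124.50 Y79.50
M3 S509
G01 X128.92 Y68.35 F1743
G01 X132.11 Y59.72
G01 X134.05 Y53.62
G01 X134.75 Y50.03
M5
G00 X7.47 Y28.78
M3 S739
G01 X143.28 Y10.02 F1519
G01 X66.41 Y16.26
G01 X150.27 Y73.04
G01 X164.69 Y94.71
M5
G00 X93.83 Y58.23
M3 S509
G01 X108.30 Y49.59 F1743
M5
G00 X0.00 Y0.00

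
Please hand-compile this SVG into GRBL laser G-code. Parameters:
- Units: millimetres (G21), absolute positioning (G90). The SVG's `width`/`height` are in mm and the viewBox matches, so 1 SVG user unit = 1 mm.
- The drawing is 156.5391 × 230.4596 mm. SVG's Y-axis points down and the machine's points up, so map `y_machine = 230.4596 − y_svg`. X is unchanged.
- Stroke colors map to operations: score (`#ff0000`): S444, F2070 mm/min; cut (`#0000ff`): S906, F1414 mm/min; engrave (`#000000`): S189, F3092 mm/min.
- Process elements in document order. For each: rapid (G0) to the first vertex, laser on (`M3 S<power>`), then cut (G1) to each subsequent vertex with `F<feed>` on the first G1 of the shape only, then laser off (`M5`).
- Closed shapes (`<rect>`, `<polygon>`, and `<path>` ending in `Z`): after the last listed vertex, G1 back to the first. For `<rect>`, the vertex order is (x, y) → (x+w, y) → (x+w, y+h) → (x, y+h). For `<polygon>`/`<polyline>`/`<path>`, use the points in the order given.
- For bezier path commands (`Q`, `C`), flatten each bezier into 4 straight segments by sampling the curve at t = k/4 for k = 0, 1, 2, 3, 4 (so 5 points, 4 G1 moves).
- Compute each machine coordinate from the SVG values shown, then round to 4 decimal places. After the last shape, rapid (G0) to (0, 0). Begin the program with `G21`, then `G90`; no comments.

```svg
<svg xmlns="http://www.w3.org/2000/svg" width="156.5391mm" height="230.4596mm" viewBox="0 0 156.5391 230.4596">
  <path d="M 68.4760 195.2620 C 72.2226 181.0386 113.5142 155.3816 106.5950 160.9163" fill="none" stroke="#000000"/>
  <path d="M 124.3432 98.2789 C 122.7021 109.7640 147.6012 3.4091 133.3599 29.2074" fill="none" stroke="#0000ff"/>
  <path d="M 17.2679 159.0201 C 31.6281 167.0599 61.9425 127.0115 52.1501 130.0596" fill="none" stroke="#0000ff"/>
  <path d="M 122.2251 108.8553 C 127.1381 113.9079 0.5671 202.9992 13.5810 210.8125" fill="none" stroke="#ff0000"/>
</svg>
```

viewBox `0 0 156.5391 230.4596` with mm width/height → 1 unit = 1 mm. Flip: y_m = 230.4596 − y_svg.

**Shape 1** — `<path>` cubic bezier, stroke `#000000` → engrave (S189, F3092). Control points (SVG): P0=(68.4760,195.2620), P1=(72.2226,181.0386), P2=(113.5142,155.3816), P3=(106.5950,160.9163); sampled at t=k/4. Machine vertices: (68.4760,35.1976) → (76.9857,47.3429) → (91.5352,59.7797) → (104.0848,68.5119) → (106.5950,69.5433). Open path.

**Shape 2** — `<path>` cubic bezier, stroke `#0000ff` → cut (S906, F1414). Control points (SVG): P0=(124.3432,98.2789), P1=(122.7021,109.7640), P2=(147.6012,3.4091), P3=(133.3599,29.2074); sampled at t=k/4. Machine vertices: (124.3432,132.1807) → (127.0624,141.7557) → (133.5766,172.0839) → (137.7283,199.7283) → (133.3599,201.2522). Open path.

**Shape 3** — `<path>` cubic bezier, stroke `#0000ff` → cut (S906, F1414). Control points (SVG): P0=(17.2679,159.0201), P1=(31.6281,167.0599), P2=(61.9425,127.0115), P3=(52.1501,130.0596); sampled at t=k/4. Machine vertices: (17.2679,71.4395) → (30.1535,73.0014) → (43.7662,84.0479) → (52.8503,96.0302) → (52.1501,100.4000). Open path.

**Shape 4** — `<path>` cubic bezier, stroke `#ff0000` → score (S444, F2070). Control points (SVG): P0=(122.2251,108.8553), P1=(127.1381,113.9079), P2=(0.5671,202.9992), P3=(13.5810,210.8125); sampled at t=k/4. Machine vertices: (122.2251,121.6043) → (105.4921,104.6407) → (64.8652,71.6610) → (25.7573,38.1636) → (13.5810,19.6471). Open path.

G21
G90
G0 X68.4760 Y35.1976
M3 S189
G1 X76.9857 Y47.3429 F3092
G1 X91.5352 Y59.7797
G1 X104.0848 Y68.5119
G1 X106.5950 Y69.5433
M5
G0 X124.3432 Y132.1807
M3 S906
G1 X127.0624 Y141.7557 F1414
G1 X133.5766 Y172.0839
G1 X137.7283 Y199.7283
G1 X133.3599 Y201.2522
M5
G0 X17.2679 Y71.4395
M3 S906
G1 X30.1535 Y73.0014 F1414
G1 X43.7662 Y84.0479
G1 X52.8503 Y96.0302
G1 X52.1501 Y100.4000
M5
G0 X122.2251 Y121.6043
M3 S444
G1 X105.4921 Y104.6407 F2070
G1 X64.8652 Y71.6610
G1 X25.7573 Y38.1636
G1 X13.5810 Y19.6471
M5
G0 X0.0000 Y0.0000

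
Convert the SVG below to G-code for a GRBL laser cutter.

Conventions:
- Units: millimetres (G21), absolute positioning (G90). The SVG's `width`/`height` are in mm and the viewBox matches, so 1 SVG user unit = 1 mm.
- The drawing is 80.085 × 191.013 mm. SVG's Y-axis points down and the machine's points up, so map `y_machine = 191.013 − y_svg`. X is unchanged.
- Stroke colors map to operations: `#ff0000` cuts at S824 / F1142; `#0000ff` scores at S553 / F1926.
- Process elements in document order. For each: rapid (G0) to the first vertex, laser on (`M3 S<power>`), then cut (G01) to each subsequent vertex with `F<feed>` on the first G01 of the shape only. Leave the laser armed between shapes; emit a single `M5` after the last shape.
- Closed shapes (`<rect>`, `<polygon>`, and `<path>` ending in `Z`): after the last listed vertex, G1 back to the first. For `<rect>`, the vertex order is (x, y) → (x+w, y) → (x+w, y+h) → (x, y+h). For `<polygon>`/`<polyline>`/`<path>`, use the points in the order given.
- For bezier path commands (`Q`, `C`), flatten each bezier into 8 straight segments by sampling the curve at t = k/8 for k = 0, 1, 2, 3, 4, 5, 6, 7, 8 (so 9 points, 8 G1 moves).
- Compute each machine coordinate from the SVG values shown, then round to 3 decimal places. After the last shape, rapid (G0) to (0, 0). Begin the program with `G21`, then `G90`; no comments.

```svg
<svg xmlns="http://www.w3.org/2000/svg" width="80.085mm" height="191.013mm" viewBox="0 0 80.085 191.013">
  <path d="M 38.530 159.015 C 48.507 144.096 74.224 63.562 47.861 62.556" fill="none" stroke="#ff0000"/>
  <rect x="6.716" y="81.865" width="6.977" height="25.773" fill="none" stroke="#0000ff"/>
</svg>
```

viewBox `0 0 80.085 191.013` with mm width/height → 1 unit = 1 mm. Flip: y_m = 191.013 − y_svg.

**Shape 1** — `<path>` cubic bezier, stroke `#ff0000` → cut (S824, F1142). Control points (SVG): P0=(38.530,159.015), P1=(48.507,144.096), P2=(74.224,63.562), P3=(47.861,62.556); sampled at t=k/8. Machine vertices: (38.530,31.998) → (42.877,40.385) → (47.904,53.222) → (52.818,68.809) → (56.823,85.445) → (59.125,101.428) → (58.928,115.059) → (55.438,124.635) → (47.861,128.457). Open path.

**Shape 2** — `<rect>` rectangle, stroke `#0000ff` → score (S553, F1926). Machine vertices: (6.716,109.148) → (13.693,109.148) → (13.693,83.375) → (6.716,83.375) → (6.716,109.148). Closed: final G1 returns to the first vertex.

G21
G90
G0 X38.530 Y31.998
M3 S824
G01 X42.877 Y40.385 F1142
G01 X47.904 Y53.222
G01 X52.818 Y68.809
G01 X56.823 Y85.445
G01 X59.125 Y101.428
G01 X58.928 Y115.059
G01 X55.438 Y124.635
G01 X47.861 Y128.457
G0 X6.716 Y109.148
M3 S553
G01 X13.693 Y109.148 F1926
G01 X13.693 Y83.375
G01 X6.716 Y83.375
G01 X6.716 Y109.148
M5
G0 X0.000 Y0.000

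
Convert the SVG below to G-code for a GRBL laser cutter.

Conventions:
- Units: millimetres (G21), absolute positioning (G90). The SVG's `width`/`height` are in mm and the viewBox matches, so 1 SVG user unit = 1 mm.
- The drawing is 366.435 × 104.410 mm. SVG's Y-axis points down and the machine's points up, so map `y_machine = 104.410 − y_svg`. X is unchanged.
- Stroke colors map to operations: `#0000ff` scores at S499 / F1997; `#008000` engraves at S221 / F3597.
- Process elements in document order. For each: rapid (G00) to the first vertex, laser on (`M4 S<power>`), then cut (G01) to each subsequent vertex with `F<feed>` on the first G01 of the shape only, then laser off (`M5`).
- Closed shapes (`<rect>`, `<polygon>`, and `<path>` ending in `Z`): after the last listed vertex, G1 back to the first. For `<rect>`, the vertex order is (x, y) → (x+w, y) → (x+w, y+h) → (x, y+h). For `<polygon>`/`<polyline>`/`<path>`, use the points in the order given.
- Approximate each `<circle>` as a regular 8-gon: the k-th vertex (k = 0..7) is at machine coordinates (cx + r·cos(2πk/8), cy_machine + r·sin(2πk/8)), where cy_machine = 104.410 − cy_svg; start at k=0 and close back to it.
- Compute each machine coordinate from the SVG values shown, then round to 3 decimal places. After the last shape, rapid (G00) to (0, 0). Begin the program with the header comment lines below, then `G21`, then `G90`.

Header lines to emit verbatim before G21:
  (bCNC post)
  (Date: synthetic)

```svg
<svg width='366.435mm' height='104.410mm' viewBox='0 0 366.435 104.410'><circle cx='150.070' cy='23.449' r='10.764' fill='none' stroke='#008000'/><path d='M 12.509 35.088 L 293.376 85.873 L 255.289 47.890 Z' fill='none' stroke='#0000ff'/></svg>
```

Since the viewBox matches the mm dimensions, user units are millimetres directly. The only transform is the Y-flip y_m = 104.410 − y_svg.

Shape 1 is a circle drawn with `<circle>`. Its stroke #008000 means engrave at S221, F3597. After flipping Y the toolpath is (160.834,80.961) → (157.681,88.572) → (150.070,91.725) → (142.459,88.572) → (139.306,80.961) → (142.459,73.350) → (150.070,70.197) → (157.681,73.350) → (160.834,80.961), returning to the start.

Shape 2 is a closed polygon drawn with `<path>`. Its stroke #0000ff means score at S499, F1997. After flipping Y the toolpath is (12.509,69.322) → (293.376,18.537) → (255.289,56.520) → (12.509,69.322), returning to the start.

(bCNC post)
(Date: synthetic)
G21
G90
G00 X160.834 Y80.961
M4 S221
G01 X157.681 Y88.572 F3597
G01 X150.070 Y91.725
G01 X142.459 Y88.572
G01 X139.306 Y80.961
G01 X142.459 Y73.350
G01 X150.070 Y70.197
G01 X157.681 Y73.350
G01 X160.834 Y80.961
M5
G00 X12.509 Y69.322
M4 S499
G01 X293.376 Y18.537 F1997
G01 X255.289 Y56.520
G01 X12.509 Y69.322
M5
G00 X0.000 Y0.000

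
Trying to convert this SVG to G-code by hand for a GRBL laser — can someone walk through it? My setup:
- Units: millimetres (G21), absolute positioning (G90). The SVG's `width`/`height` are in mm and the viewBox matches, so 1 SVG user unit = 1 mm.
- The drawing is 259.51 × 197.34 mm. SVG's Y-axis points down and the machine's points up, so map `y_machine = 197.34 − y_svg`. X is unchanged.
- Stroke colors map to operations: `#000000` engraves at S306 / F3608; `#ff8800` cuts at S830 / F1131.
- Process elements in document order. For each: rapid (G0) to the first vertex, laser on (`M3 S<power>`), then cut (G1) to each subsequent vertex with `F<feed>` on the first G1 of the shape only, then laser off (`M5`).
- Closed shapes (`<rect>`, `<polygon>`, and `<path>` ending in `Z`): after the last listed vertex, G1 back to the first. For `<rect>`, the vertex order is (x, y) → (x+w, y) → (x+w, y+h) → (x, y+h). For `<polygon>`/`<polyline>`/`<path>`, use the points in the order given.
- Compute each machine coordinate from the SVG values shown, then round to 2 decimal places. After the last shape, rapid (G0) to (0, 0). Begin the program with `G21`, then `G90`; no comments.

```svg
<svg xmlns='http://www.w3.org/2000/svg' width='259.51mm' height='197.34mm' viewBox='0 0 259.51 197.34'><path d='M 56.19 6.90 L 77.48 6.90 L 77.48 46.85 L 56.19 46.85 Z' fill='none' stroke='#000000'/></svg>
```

viewBox `0 0 259.51 197.34` with mm width/height → 1 unit = 1 mm. Flip: y_m = 197.34 − y_svg.

**Shape 1** — `<path>` rectangle, stroke `#000000` → engrave (S306, F3608). Machine vertices: (56.19,190.44) → (77.48,190.44) → (77.48,150.49) → (56.19,150.49) → (56.19,190.44). Closed: final G1 returns to the first vertex.

G21
G90
G0 X56.19 Y190.44
M3 S306
G1 X77.48 Y190.44 F3608
G1 X77.48 Y150.49
G1 X56.19 Y150.49
G1 X56.19 Y190.44
M5
G0 X0.00 Y0.00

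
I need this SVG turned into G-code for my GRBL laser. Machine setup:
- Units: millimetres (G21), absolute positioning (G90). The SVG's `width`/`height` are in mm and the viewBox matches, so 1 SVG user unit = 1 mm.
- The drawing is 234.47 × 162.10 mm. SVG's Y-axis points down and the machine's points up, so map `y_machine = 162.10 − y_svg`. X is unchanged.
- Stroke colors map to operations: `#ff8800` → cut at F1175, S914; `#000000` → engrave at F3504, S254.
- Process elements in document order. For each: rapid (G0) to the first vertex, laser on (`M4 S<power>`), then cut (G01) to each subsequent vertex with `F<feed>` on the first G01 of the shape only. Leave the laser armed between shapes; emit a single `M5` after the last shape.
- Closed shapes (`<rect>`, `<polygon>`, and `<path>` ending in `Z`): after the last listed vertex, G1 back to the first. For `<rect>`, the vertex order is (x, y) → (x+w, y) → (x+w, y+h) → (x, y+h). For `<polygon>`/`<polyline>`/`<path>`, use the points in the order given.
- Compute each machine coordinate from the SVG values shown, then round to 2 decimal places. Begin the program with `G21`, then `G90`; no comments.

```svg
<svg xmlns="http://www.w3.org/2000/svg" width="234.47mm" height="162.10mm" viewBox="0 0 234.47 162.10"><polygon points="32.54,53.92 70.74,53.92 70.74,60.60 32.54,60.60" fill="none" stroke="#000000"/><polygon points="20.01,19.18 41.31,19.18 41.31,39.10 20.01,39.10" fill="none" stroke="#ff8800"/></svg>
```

Since the viewBox matches the mm dimensions, user units are millimetres directly. The only transform is the Y-flip y_m = 162.10 − y_svg.

Shape 1 is a rectangle drawn with `<polygon>`. Its stroke #000000 means engrave at S254, F3504. After flipping Y the toolpath is (32.54,108.18) → (70.74,108.18) → (70.74,101.50) → (32.54,101.50) → (32.54,108.18), returning to the start.

Shape 2 is a rectangle drawn with `<polygon>`. Its stroke #ff8800 means cut at S914, F1175. After flipping Y the toolpath is (20.01,142.92) → (41.31,142.92) → (41.31,123.00) → (20.01,123.00) → (20.01,142.92), returning to the start.

G21
G90
G0 X32.54 Y108.18
M4 S254
G01 X70.74 Y108.18 F3504
G01 X70.74 Y101.50
G01 X32.54 Y101.50
G01 X32.54 Y108.18
G0 X20.01 Y142.92
M4 S914
G01 X41.31 Y142.92 F1175
G01 X41.31 Y123.00
G01 X20.01 Y123.00
G01 X20.01 Y142.92
M5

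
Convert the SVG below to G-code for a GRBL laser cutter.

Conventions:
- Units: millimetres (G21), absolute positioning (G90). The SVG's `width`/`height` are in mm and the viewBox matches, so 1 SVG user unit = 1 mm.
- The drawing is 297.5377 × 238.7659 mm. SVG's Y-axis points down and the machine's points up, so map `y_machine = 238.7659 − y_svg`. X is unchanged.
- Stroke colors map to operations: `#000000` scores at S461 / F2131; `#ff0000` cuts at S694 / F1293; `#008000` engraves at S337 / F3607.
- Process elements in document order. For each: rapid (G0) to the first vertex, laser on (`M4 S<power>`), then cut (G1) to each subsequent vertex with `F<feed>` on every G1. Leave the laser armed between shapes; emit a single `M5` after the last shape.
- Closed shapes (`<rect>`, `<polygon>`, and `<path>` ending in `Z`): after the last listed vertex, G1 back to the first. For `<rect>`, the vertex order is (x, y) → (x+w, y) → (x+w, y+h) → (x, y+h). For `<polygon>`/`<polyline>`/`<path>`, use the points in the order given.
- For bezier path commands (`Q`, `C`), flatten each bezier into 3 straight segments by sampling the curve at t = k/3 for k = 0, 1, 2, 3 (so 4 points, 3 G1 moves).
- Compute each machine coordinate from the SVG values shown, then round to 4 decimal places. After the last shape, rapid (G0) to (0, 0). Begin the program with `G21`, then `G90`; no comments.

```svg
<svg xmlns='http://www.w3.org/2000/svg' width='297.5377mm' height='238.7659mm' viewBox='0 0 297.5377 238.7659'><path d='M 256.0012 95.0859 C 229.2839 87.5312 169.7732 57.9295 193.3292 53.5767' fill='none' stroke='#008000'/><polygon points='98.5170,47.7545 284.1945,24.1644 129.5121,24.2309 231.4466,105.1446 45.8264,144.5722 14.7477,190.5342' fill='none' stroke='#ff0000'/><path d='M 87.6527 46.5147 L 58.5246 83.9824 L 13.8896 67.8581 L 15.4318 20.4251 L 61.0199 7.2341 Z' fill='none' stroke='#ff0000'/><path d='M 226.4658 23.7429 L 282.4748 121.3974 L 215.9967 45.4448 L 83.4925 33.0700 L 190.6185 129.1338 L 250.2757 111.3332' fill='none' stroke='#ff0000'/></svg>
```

G21
G90
G0 X256.0012 Y143.6800
M4 S337
G1 X222.6439 Y156.8320 F3607
G1 X193.1710 Y174.1718 F3607
G1 X193.3292 Y185.1892 F3607
G0 X98.5170 Y191.0114
M4 S694
G1 X284.1945 Y214.6015 F1293
G1 X129.5121 Y214.5350 F1293
G1 X231.4466 Y133.6213 F1293
G1 X45.8264 Y94.1937 F1293
G1 X14.7477 Y48.2317 F1293
G1 X98.5170 Y191.0114 F1293
G0 X87.6527 Y192.2512
M4 S694
G1 X58.5246 Y154.7835 F1293
G1 X13.8896 Y170.9078 F1293
G1 X15.4318 Y218.3408 F1293
G1 X61.0199 Y231.5318 F1293
G1 X87.6527 Y192.2512 F1293
G0 X226.4658 Y215.0230
M4 S694
G1 X282.4748 Y117.3685 F1293
G1 X215.9967 Y193.3211 F1293
G1 X83.4925 Y205.6959 F1293
G1 X190.6185 Y109.6321 F1293
G1 X250.2757 Y127.4327 F1293
M5
G0 X0.0000 Y0.0000

viewBox `0 0 297.5377 238.7659` with mm width/height → 1 unit = 1 mm. Flip: y_m = 238.7659 − y_svg.

**Shape 1** — `<path>` cubic bezier, stroke `#008000` → engrave (S337, F3607). Control points (SVG): P0=(256.0012,95.0859), P1=(229.2839,87.5312), P2=(169.7732,57.9295), P3=(193.3292,53.5767); sampled at t=k/3. Machine vertices: (256.0012,143.6800) → (222.6439,156.8320) → (193.1710,174.1718) → (193.3292,185.1892). Open path.

**Shape 2** — `<polygon>` closed polygon, stroke `#ff0000` → cut (S694, F1293). Machine vertices: (98.5170,191.0114) → (284.1945,214.6015) → (129.5121,214.5350) → (231.4466,133.6213) → (45.8264,94.1937) → (14.7477,48.2317) → (98.5170,191.0114). Closed: final G1 returns to the first vertex.

**Shape 3** — `<path>` regular polygon, stroke `#ff0000` → cut (S694, F1293). Machine vertices: (87.6527,192.2512) → (58.5246,154.7835) → (13.8896,170.9078) → (15.4318,218.3408) → (61.0199,231.5318) → (87.6527,192.2512). Closed: final G1 returns to the first vertex.

**Shape 4** — `<path>` open polyline, stroke `#ff0000` → cut (S694, F1293). Machine vertices: (226.4658,215.0230) → (282.4748,117.3685) → (215.9967,193.3211) → (83.4925,205.6959) → (190.6185,109.6321) → (250.2757,127.4327). Open path.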